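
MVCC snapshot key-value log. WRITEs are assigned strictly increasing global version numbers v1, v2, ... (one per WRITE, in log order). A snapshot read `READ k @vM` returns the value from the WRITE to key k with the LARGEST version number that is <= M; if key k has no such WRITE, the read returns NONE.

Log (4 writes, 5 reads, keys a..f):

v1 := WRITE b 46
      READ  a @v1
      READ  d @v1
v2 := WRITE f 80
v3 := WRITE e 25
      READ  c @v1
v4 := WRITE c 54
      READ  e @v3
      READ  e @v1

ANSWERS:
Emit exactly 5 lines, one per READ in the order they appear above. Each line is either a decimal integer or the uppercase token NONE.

v1: WRITE b=46  (b history now [(1, 46)])
READ a @v1: history=[] -> no version <= 1 -> NONE
READ d @v1: history=[] -> no version <= 1 -> NONE
v2: WRITE f=80  (f history now [(2, 80)])
v3: WRITE e=25  (e history now [(3, 25)])
READ c @v1: history=[] -> no version <= 1 -> NONE
v4: WRITE c=54  (c history now [(4, 54)])
READ e @v3: history=[(3, 25)] -> pick v3 -> 25
READ e @v1: history=[(3, 25)] -> no version <= 1 -> NONE

Answer: NONE
NONE
NONE
25
NONE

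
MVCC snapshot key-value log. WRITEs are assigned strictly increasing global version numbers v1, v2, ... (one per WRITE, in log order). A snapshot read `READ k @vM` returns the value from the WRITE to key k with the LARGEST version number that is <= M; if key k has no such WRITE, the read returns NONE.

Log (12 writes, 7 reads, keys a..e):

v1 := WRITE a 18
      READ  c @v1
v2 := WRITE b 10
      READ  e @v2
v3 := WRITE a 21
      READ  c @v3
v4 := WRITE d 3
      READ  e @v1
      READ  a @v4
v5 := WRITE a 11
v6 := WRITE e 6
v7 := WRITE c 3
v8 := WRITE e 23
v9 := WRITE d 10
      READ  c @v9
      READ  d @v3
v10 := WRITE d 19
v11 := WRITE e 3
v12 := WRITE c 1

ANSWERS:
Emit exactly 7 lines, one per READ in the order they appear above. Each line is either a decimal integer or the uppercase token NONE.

Answer: NONE
NONE
NONE
NONE
21
3
NONE

Derivation:
v1: WRITE a=18  (a history now [(1, 18)])
READ c @v1: history=[] -> no version <= 1 -> NONE
v2: WRITE b=10  (b history now [(2, 10)])
READ e @v2: history=[] -> no version <= 2 -> NONE
v3: WRITE a=21  (a history now [(1, 18), (3, 21)])
READ c @v3: history=[] -> no version <= 3 -> NONE
v4: WRITE d=3  (d history now [(4, 3)])
READ e @v1: history=[] -> no version <= 1 -> NONE
READ a @v4: history=[(1, 18), (3, 21)] -> pick v3 -> 21
v5: WRITE a=11  (a history now [(1, 18), (3, 21), (5, 11)])
v6: WRITE e=6  (e history now [(6, 6)])
v7: WRITE c=3  (c history now [(7, 3)])
v8: WRITE e=23  (e history now [(6, 6), (8, 23)])
v9: WRITE d=10  (d history now [(4, 3), (9, 10)])
READ c @v9: history=[(7, 3)] -> pick v7 -> 3
READ d @v3: history=[(4, 3), (9, 10)] -> no version <= 3 -> NONE
v10: WRITE d=19  (d history now [(4, 3), (9, 10), (10, 19)])
v11: WRITE e=3  (e history now [(6, 6), (8, 23), (11, 3)])
v12: WRITE c=1  (c history now [(7, 3), (12, 1)])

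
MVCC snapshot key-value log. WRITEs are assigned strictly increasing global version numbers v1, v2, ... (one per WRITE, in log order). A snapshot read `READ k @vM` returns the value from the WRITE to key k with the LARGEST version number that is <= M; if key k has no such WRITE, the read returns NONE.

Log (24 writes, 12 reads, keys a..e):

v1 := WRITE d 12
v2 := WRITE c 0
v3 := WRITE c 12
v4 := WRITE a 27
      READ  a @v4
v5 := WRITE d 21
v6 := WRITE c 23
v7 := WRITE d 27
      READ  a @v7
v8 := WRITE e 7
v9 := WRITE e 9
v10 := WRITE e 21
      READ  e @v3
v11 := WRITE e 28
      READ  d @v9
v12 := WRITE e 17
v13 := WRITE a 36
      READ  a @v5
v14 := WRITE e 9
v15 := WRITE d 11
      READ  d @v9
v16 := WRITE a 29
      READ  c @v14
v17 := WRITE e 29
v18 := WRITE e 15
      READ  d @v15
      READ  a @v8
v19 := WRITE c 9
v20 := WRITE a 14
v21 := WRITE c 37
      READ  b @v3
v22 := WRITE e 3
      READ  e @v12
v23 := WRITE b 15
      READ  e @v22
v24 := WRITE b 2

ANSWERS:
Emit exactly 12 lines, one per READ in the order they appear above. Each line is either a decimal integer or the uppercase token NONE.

v1: WRITE d=12  (d history now [(1, 12)])
v2: WRITE c=0  (c history now [(2, 0)])
v3: WRITE c=12  (c history now [(2, 0), (3, 12)])
v4: WRITE a=27  (a history now [(4, 27)])
READ a @v4: history=[(4, 27)] -> pick v4 -> 27
v5: WRITE d=21  (d history now [(1, 12), (5, 21)])
v6: WRITE c=23  (c history now [(2, 0), (3, 12), (6, 23)])
v7: WRITE d=27  (d history now [(1, 12), (5, 21), (7, 27)])
READ a @v7: history=[(4, 27)] -> pick v4 -> 27
v8: WRITE e=7  (e history now [(8, 7)])
v9: WRITE e=9  (e history now [(8, 7), (9, 9)])
v10: WRITE e=21  (e history now [(8, 7), (9, 9), (10, 21)])
READ e @v3: history=[(8, 7), (9, 9), (10, 21)] -> no version <= 3 -> NONE
v11: WRITE e=28  (e history now [(8, 7), (9, 9), (10, 21), (11, 28)])
READ d @v9: history=[(1, 12), (5, 21), (7, 27)] -> pick v7 -> 27
v12: WRITE e=17  (e history now [(8, 7), (9, 9), (10, 21), (11, 28), (12, 17)])
v13: WRITE a=36  (a history now [(4, 27), (13, 36)])
READ a @v5: history=[(4, 27), (13, 36)] -> pick v4 -> 27
v14: WRITE e=9  (e history now [(8, 7), (9, 9), (10, 21), (11, 28), (12, 17), (14, 9)])
v15: WRITE d=11  (d history now [(1, 12), (5, 21), (7, 27), (15, 11)])
READ d @v9: history=[(1, 12), (5, 21), (7, 27), (15, 11)] -> pick v7 -> 27
v16: WRITE a=29  (a history now [(4, 27), (13, 36), (16, 29)])
READ c @v14: history=[(2, 0), (3, 12), (6, 23)] -> pick v6 -> 23
v17: WRITE e=29  (e history now [(8, 7), (9, 9), (10, 21), (11, 28), (12, 17), (14, 9), (17, 29)])
v18: WRITE e=15  (e history now [(8, 7), (9, 9), (10, 21), (11, 28), (12, 17), (14, 9), (17, 29), (18, 15)])
READ d @v15: history=[(1, 12), (5, 21), (7, 27), (15, 11)] -> pick v15 -> 11
READ a @v8: history=[(4, 27), (13, 36), (16, 29)] -> pick v4 -> 27
v19: WRITE c=9  (c history now [(2, 0), (3, 12), (6, 23), (19, 9)])
v20: WRITE a=14  (a history now [(4, 27), (13, 36), (16, 29), (20, 14)])
v21: WRITE c=37  (c history now [(2, 0), (3, 12), (6, 23), (19, 9), (21, 37)])
READ b @v3: history=[] -> no version <= 3 -> NONE
v22: WRITE e=3  (e history now [(8, 7), (9, 9), (10, 21), (11, 28), (12, 17), (14, 9), (17, 29), (18, 15), (22, 3)])
READ e @v12: history=[(8, 7), (9, 9), (10, 21), (11, 28), (12, 17), (14, 9), (17, 29), (18, 15), (22, 3)] -> pick v12 -> 17
v23: WRITE b=15  (b history now [(23, 15)])
READ e @v22: history=[(8, 7), (9, 9), (10, 21), (11, 28), (12, 17), (14, 9), (17, 29), (18, 15), (22, 3)] -> pick v22 -> 3
v24: WRITE b=2  (b history now [(23, 15), (24, 2)])

Answer: 27
27
NONE
27
27
27
23
11
27
NONE
17
3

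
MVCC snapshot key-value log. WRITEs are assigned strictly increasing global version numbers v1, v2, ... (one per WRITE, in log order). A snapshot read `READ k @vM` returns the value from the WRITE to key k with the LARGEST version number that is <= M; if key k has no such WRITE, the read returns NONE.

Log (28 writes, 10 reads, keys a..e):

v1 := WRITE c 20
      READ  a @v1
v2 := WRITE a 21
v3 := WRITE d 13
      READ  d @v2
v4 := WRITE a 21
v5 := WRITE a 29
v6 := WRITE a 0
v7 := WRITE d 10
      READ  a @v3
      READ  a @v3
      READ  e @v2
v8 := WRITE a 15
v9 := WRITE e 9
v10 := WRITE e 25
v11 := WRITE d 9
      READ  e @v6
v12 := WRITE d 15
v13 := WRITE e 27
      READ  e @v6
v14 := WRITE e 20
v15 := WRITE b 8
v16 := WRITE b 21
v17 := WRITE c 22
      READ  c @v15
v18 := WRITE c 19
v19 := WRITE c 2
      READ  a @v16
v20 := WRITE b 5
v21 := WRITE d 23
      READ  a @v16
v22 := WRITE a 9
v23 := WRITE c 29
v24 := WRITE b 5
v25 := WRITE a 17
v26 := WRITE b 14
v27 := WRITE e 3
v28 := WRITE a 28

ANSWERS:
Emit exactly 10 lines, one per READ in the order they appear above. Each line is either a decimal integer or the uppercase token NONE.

Answer: NONE
NONE
21
21
NONE
NONE
NONE
20
15
15

Derivation:
v1: WRITE c=20  (c history now [(1, 20)])
READ a @v1: history=[] -> no version <= 1 -> NONE
v2: WRITE a=21  (a history now [(2, 21)])
v3: WRITE d=13  (d history now [(3, 13)])
READ d @v2: history=[(3, 13)] -> no version <= 2 -> NONE
v4: WRITE a=21  (a history now [(2, 21), (4, 21)])
v5: WRITE a=29  (a history now [(2, 21), (4, 21), (5, 29)])
v6: WRITE a=0  (a history now [(2, 21), (4, 21), (5, 29), (6, 0)])
v7: WRITE d=10  (d history now [(3, 13), (7, 10)])
READ a @v3: history=[(2, 21), (4, 21), (5, 29), (6, 0)] -> pick v2 -> 21
READ a @v3: history=[(2, 21), (4, 21), (5, 29), (6, 0)] -> pick v2 -> 21
READ e @v2: history=[] -> no version <= 2 -> NONE
v8: WRITE a=15  (a history now [(2, 21), (4, 21), (5, 29), (6, 0), (8, 15)])
v9: WRITE e=9  (e history now [(9, 9)])
v10: WRITE e=25  (e history now [(9, 9), (10, 25)])
v11: WRITE d=9  (d history now [(3, 13), (7, 10), (11, 9)])
READ e @v6: history=[(9, 9), (10, 25)] -> no version <= 6 -> NONE
v12: WRITE d=15  (d history now [(3, 13), (7, 10), (11, 9), (12, 15)])
v13: WRITE e=27  (e history now [(9, 9), (10, 25), (13, 27)])
READ e @v6: history=[(9, 9), (10, 25), (13, 27)] -> no version <= 6 -> NONE
v14: WRITE e=20  (e history now [(9, 9), (10, 25), (13, 27), (14, 20)])
v15: WRITE b=8  (b history now [(15, 8)])
v16: WRITE b=21  (b history now [(15, 8), (16, 21)])
v17: WRITE c=22  (c history now [(1, 20), (17, 22)])
READ c @v15: history=[(1, 20), (17, 22)] -> pick v1 -> 20
v18: WRITE c=19  (c history now [(1, 20), (17, 22), (18, 19)])
v19: WRITE c=2  (c history now [(1, 20), (17, 22), (18, 19), (19, 2)])
READ a @v16: history=[(2, 21), (4, 21), (5, 29), (6, 0), (8, 15)] -> pick v8 -> 15
v20: WRITE b=5  (b history now [(15, 8), (16, 21), (20, 5)])
v21: WRITE d=23  (d history now [(3, 13), (7, 10), (11, 9), (12, 15), (21, 23)])
READ a @v16: history=[(2, 21), (4, 21), (5, 29), (6, 0), (8, 15)] -> pick v8 -> 15
v22: WRITE a=9  (a history now [(2, 21), (4, 21), (5, 29), (6, 0), (8, 15), (22, 9)])
v23: WRITE c=29  (c history now [(1, 20), (17, 22), (18, 19), (19, 2), (23, 29)])
v24: WRITE b=5  (b history now [(15, 8), (16, 21), (20, 5), (24, 5)])
v25: WRITE a=17  (a history now [(2, 21), (4, 21), (5, 29), (6, 0), (8, 15), (22, 9), (25, 17)])
v26: WRITE b=14  (b history now [(15, 8), (16, 21), (20, 5), (24, 5), (26, 14)])
v27: WRITE e=3  (e history now [(9, 9), (10, 25), (13, 27), (14, 20), (27, 3)])
v28: WRITE a=28  (a history now [(2, 21), (4, 21), (5, 29), (6, 0), (8, 15), (22, 9), (25, 17), (28, 28)])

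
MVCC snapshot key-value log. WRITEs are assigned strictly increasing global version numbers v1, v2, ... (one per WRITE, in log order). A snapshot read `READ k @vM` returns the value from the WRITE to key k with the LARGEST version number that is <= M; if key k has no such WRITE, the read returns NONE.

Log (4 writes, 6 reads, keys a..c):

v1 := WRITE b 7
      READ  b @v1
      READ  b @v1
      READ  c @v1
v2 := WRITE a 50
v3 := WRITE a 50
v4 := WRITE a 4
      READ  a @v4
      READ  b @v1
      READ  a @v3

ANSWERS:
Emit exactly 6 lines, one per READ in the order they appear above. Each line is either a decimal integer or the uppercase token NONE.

v1: WRITE b=7  (b history now [(1, 7)])
READ b @v1: history=[(1, 7)] -> pick v1 -> 7
READ b @v1: history=[(1, 7)] -> pick v1 -> 7
READ c @v1: history=[] -> no version <= 1 -> NONE
v2: WRITE a=50  (a history now [(2, 50)])
v3: WRITE a=50  (a history now [(2, 50), (3, 50)])
v4: WRITE a=4  (a history now [(2, 50), (3, 50), (4, 4)])
READ a @v4: history=[(2, 50), (3, 50), (4, 4)] -> pick v4 -> 4
READ b @v1: history=[(1, 7)] -> pick v1 -> 7
READ a @v3: history=[(2, 50), (3, 50), (4, 4)] -> pick v3 -> 50

Answer: 7
7
NONE
4
7
50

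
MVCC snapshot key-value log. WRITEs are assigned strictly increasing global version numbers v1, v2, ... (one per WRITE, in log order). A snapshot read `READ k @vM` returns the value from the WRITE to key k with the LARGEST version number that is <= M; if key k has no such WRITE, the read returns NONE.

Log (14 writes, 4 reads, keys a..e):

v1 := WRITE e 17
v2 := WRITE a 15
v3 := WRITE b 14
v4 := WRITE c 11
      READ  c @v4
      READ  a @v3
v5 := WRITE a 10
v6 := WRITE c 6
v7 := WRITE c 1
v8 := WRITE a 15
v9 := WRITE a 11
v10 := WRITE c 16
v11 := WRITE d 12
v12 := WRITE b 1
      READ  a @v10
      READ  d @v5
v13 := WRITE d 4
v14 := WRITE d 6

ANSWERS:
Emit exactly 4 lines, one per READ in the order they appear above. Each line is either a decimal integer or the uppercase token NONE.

Answer: 11
15
11
NONE

Derivation:
v1: WRITE e=17  (e history now [(1, 17)])
v2: WRITE a=15  (a history now [(2, 15)])
v3: WRITE b=14  (b history now [(3, 14)])
v4: WRITE c=11  (c history now [(4, 11)])
READ c @v4: history=[(4, 11)] -> pick v4 -> 11
READ a @v3: history=[(2, 15)] -> pick v2 -> 15
v5: WRITE a=10  (a history now [(2, 15), (5, 10)])
v6: WRITE c=6  (c history now [(4, 11), (6, 6)])
v7: WRITE c=1  (c history now [(4, 11), (6, 6), (7, 1)])
v8: WRITE a=15  (a history now [(2, 15), (5, 10), (8, 15)])
v9: WRITE a=11  (a history now [(2, 15), (5, 10), (8, 15), (9, 11)])
v10: WRITE c=16  (c history now [(4, 11), (6, 6), (7, 1), (10, 16)])
v11: WRITE d=12  (d history now [(11, 12)])
v12: WRITE b=1  (b history now [(3, 14), (12, 1)])
READ a @v10: history=[(2, 15), (5, 10), (8, 15), (9, 11)] -> pick v9 -> 11
READ d @v5: history=[(11, 12)] -> no version <= 5 -> NONE
v13: WRITE d=4  (d history now [(11, 12), (13, 4)])
v14: WRITE d=6  (d history now [(11, 12), (13, 4), (14, 6)])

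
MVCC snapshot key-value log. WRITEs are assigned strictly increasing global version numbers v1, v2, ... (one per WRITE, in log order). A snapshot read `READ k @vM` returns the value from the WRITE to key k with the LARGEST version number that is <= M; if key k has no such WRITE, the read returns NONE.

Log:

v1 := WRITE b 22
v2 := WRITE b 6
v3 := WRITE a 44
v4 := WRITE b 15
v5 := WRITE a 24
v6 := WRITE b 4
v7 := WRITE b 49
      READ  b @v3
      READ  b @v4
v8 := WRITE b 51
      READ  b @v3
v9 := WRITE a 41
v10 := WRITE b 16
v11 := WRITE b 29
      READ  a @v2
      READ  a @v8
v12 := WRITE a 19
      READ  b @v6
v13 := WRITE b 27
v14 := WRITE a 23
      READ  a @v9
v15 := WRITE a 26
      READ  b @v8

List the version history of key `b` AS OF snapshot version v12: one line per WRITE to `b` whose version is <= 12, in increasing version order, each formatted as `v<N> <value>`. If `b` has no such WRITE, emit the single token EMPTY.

Answer: v1 22
v2 6
v4 15
v6 4
v7 49
v8 51
v10 16
v11 29

Derivation:
Scan writes for key=b with version <= 12:
  v1 WRITE b 22 -> keep
  v2 WRITE b 6 -> keep
  v3 WRITE a 44 -> skip
  v4 WRITE b 15 -> keep
  v5 WRITE a 24 -> skip
  v6 WRITE b 4 -> keep
  v7 WRITE b 49 -> keep
  v8 WRITE b 51 -> keep
  v9 WRITE a 41 -> skip
  v10 WRITE b 16 -> keep
  v11 WRITE b 29 -> keep
  v12 WRITE a 19 -> skip
  v13 WRITE b 27 -> drop (> snap)
  v14 WRITE a 23 -> skip
  v15 WRITE a 26 -> skip
Collected: [(1, 22), (2, 6), (4, 15), (6, 4), (7, 49), (8, 51), (10, 16), (11, 29)]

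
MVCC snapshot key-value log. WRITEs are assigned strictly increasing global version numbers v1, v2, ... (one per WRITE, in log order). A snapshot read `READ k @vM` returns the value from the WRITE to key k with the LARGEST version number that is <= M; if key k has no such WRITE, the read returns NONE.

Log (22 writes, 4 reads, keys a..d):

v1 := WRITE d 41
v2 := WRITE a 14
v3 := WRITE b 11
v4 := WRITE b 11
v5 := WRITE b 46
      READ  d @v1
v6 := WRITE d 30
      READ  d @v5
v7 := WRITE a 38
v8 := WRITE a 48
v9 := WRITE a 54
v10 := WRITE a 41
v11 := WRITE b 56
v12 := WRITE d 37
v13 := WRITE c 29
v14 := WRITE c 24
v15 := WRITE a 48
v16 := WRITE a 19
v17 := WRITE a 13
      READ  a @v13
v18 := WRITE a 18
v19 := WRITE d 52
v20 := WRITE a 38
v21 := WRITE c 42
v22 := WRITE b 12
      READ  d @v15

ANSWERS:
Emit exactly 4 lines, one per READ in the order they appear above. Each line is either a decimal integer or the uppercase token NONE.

v1: WRITE d=41  (d history now [(1, 41)])
v2: WRITE a=14  (a history now [(2, 14)])
v3: WRITE b=11  (b history now [(3, 11)])
v4: WRITE b=11  (b history now [(3, 11), (4, 11)])
v5: WRITE b=46  (b history now [(3, 11), (4, 11), (5, 46)])
READ d @v1: history=[(1, 41)] -> pick v1 -> 41
v6: WRITE d=30  (d history now [(1, 41), (6, 30)])
READ d @v5: history=[(1, 41), (6, 30)] -> pick v1 -> 41
v7: WRITE a=38  (a history now [(2, 14), (7, 38)])
v8: WRITE a=48  (a history now [(2, 14), (7, 38), (8, 48)])
v9: WRITE a=54  (a history now [(2, 14), (7, 38), (8, 48), (9, 54)])
v10: WRITE a=41  (a history now [(2, 14), (7, 38), (8, 48), (9, 54), (10, 41)])
v11: WRITE b=56  (b history now [(3, 11), (4, 11), (5, 46), (11, 56)])
v12: WRITE d=37  (d history now [(1, 41), (6, 30), (12, 37)])
v13: WRITE c=29  (c history now [(13, 29)])
v14: WRITE c=24  (c history now [(13, 29), (14, 24)])
v15: WRITE a=48  (a history now [(2, 14), (7, 38), (8, 48), (9, 54), (10, 41), (15, 48)])
v16: WRITE a=19  (a history now [(2, 14), (7, 38), (8, 48), (9, 54), (10, 41), (15, 48), (16, 19)])
v17: WRITE a=13  (a history now [(2, 14), (7, 38), (8, 48), (9, 54), (10, 41), (15, 48), (16, 19), (17, 13)])
READ a @v13: history=[(2, 14), (7, 38), (8, 48), (9, 54), (10, 41), (15, 48), (16, 19), (17, 13)] -> pick v10 -> 41
v18: WRITE a=18  (a history now [(2, 14), (7, 38), (8, 48), (9, 54), (10, 41), (15, 48), (16, 19), (17, 13), (18, 18)])
v19: WRITE d=52  (d history now [(1, 41), (6, 30), (12, 37), (19, 52)])
v20: WRITE a=38  (a history now [(2, 14), (7, 38), (8, 48), (9, 54), (10, 41), (15, 48), (16, 19), (17, 13), (18, 18), (20, 38)])
v21: WRITE c=42  (c history now [(13, 29), (14, 24), (21, 42)])
v22: WRITE b=12  (b history now [(3, 11), (4, 11), (5, 46), (11, 56), (22, 12)])
READ d @v15: history=[(1, 41), (6, 30), (12, 37), (19, 52)] -> pick v12 -> 37

Answer: 41
41
41
37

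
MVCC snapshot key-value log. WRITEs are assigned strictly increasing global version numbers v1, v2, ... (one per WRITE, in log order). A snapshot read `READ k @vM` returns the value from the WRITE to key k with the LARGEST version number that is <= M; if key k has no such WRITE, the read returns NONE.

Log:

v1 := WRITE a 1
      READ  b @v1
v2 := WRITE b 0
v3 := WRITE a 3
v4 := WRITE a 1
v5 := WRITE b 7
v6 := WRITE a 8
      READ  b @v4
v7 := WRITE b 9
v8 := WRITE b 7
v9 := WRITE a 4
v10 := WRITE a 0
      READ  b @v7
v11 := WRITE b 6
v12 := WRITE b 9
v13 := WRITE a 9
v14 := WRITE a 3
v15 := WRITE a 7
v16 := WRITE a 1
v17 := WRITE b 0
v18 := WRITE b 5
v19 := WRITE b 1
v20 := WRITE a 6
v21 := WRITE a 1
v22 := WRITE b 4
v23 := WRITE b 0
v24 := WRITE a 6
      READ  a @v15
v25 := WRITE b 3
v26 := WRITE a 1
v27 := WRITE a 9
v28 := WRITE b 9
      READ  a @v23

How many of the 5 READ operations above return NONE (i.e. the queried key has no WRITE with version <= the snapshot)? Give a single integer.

v1: WRITE a=1  (a history now [(1, 1)])
READ b @v1: history=[] -> no version <= 1 -> NONE
v2: WRITE b=0  (b history now [(2, 0)])
v3: WRITE a=3  (a history now [(1, 1), (3, 3)])
v4: WRITE a=1  (a history now [(1, 1), (3, 3), (4, 1)])
v5: WRITE b=7  (b history now [(2, 0), (5, 7)])
v6: WRITE a=8  (a history now [(1, 1), (3, 3), (4, 1), (6, 8)])
READ b @v4: history=[(2, 0), (5, 7)] -> pick v2 -> 0
v7: WRITE b=9  (b history now [(2, 0), (5, 7), (7, 9)])
v8: WRITE b=7  (b history now [(2, 0), (5, 7), (7, 9), (8, 7)])
v9: WRITE a=4  (a history now [(1, 1), (3, 3), (4, 1), (6, 8), (9, 4)])
v10: WRITE a=0  (a history now [(1, 1), (3, 3), (4, 1), (6, 8), (9, 4), (10, 0)])
READ b @v7: history=[(2, 0), (5, 7), (7, 9), (8, 7)] -> pick v7 -> 9
v11: WRITE b=6  (b history now [(2, 0), (5, 7), (7, 9), (8, 7), (11, 6)])
v12: WRITE b=9  (b history now [(2, 0), (5, 7), (7, 9), (8, 7), (11, 6), (12, 9)])
v13: WRITE a=9  (a history now [(1, 1), (3, 3), (4, 1), (6, 8), (9, 4), (10, 0), (13, 9)])
v14: WRITE a=3  (a history now [(1, 1), (3, 3), (4, 1), (6, 8), (9, 4), (10, 0), (13, 9), (14, 3)])
v15: WRITE a=7  (a history now [(1, 1), (3, 3), (4, 1), (6, 8), (9, 4), (10, 0), (13, 9), (14, 3), (15, 7)])
v16: WRITE a=1  (a history now [(1, 1), (3, 3), (4, 1), (6, 8), (9, 4), (10, 0), (13, 9), (14, 3), (15, 7), (16, 1)])
v17: WRITE b=0  (b history now [(2, 0), (5, 7), (7, 9), (8, 7), (11, 6), (12, 9), (17, 0)])
v18: WRITE b=5  (b history now [(2, 0), (5, 7), (7, 9), (8, 7), (11, 6), (12, 9), (17, 0), (18, 5)])
v19: WRITE b=1  (b history now [(2, 0), (5, 7), (7, 9), (8, 7), (11, 6), (12, 9), (17, 0), (18, 5), (19, 1)])
v20: WRITE a=6  (a history now [(1, 1), (3, 3), (4, 1), (6, 8), (9, 4), (10, 0), (13, 9), (14, 3), (15, 7), (16, 1), (20, 6)])
v21: WRITE a=1  (a history now [(1, 1), (3, 3), (4, 1), (6, 8), (9, 4), (10, 0), (13, 9), (14, 3), (15, 7), (16, 1), (20, 6), (21, 1)])
v22: WRITE b=4  (b history now [(2, 0), (5, 7), (7, 9), (8, 7), (11, 6), (12, 9), (17, 0), (18, 5), (19, 1), (22, 4)])
v23: WRITE b=0  (b history now [(2, 0), (5, 7), (7, 9), (8, 7), (11, 6), (12, 9), (17, 0), (18, 5), (19, 1), (22, 4), (23, 0)])
v24: WRITE a=6  (a history now [(1, 1), (3, 3), (4, 1), (6, 8), (9, 4), (10, 0), (13, 9), (14, 3), (15, 7), (16, 1), (20, 6), (21, 1), (24, 6)])
READ a @v15: history=[(1, 1), (3, 3), (4, 1), (6, 8), (9, 4), (10, 0), (13, 9), (14, 3), (15, 7), (16, 1), (20, 6), (21, 1), (24, 6)] -> pick v15 -> 7
v25: WRITE b=3  (b history now [(2, 0), (5, 7), (7, 9), (8, 7), (11, 6), (12, 9), (17, 0), (18, 5), (19, 1), (22, 4), (23, 0), (25, 3)])
v26: WRITE a=1  (a history now [(1, 1), (3, 3), (4, 1), (6, 8), (9, 4), (10, 0), (13, 9), (14, 3), (15, 7), (16, 1), (20, 6), (21, 1), (24, 6), (26, 1)])
v27: WRITE a=9  (a history now [(1, 1), (3, 3), (4, 1), (6, 8), (9, 4), (10, 0), (13, 9), (14, 3), (15, 7), (16, 1), (20, 6), (21, 1), (24, 6), (26, 1), (27, 9)])
v28: WRITE b=9  (b history now [(2, 0), (5, 7), (7, 9), (8, 7), (11, 6), (12, 9), (17, 0), (18, 5), (19, 1), (22, 4), (23, 0), (25, 3), (28, 9)])
READ a @v23: history=[(1, 1), (3, 3), (4, 1), (6, 8), (9, 4), (10, 0), (13, 9), (14, 3), (15, 7), (16, 1), (20, 6), (21, 1), (24, 6), (26, 1), (27, 9)] -> pick v21 -> 1
Read results in order: ['NONE', '0', '9', '7', '1']
NONE count = 1

Answer: 1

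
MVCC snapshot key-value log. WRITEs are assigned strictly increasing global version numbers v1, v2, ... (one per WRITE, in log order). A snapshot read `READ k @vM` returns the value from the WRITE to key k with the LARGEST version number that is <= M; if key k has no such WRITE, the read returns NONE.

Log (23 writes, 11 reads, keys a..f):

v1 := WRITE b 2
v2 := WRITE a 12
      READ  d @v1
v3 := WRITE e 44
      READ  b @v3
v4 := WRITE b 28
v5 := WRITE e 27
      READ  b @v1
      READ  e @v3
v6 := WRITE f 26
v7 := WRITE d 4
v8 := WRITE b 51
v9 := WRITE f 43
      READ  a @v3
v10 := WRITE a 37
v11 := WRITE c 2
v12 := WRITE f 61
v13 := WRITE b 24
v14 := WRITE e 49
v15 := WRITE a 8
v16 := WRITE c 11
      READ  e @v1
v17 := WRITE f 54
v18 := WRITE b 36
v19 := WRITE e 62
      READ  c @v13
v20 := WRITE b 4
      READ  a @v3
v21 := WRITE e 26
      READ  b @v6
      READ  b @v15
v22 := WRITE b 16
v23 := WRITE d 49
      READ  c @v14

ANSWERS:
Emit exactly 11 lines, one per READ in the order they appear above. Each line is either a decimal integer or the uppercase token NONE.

v1: WRITE b=2  (b history now [(1, 2)])
v2: WRITE a=12  (a history now [(2, 12)])
READ d @v1: history=[] -> no version <= 1 -> NONE
v3: WRITE e=44  (e history now [(3, 44)])
READ b @v3: history=[(1, 2)] -> pick v1 -> 2
v4: WRITE b=28  (b history now [(1, 2), (4, 28)])
v5: WRITE e=27  (e history now [(3, 44), (5, 27)])
READ b @v1: history=[(1, 2), (4, 28)] -> pick v1 -> 2
READ e @v3: history=[(3, 44), (5, 27)] -> pick v3 -> 44
v6: WRITE f=26  (f history now [(6, 26)])
v7: WRITE d=4  (d history now [(7, 4)])
v8: WRITE b=51  (b history now [(1, 2), (4, 28), (8, 51)])
v9: WRITE f=43  (f history now [(6, 26), (9, 43)])
READ a @v3: history=[(2, 12)] -> pick v2 -> 12
v10: WRITE a=37  (a history now [(2, 12), (10, 37)])
v11: WRITE c=2  (c history now [(11, 2)])
v12: WRITE f=61  (f history now [(6, 26), (9, 43), (12, 61)])
v13: WRITE b=24  (b history now [(1, 2), (4, 28), (8, 51), (13, 24)])
v14: WRITE e=49  (e history now [(3, 44), (5, 27), (14, 49)])
v15: WRITE a=8  (a history now [(2, 12), (10, 37), (15, 8)])
v16: WRITE c=11  (c history now [(11, 2), (16, 11)])
READ e @v1: history=[(3, 44), (5, 27), (14, 49)] -> no version <= 1 -> NONE
v17: WRITE f=54  (f history now [(6, 26), (9, 43), (12, 61), (17, 54)])
v18: WRITE b=36  (b history now [(1, 2), (4, 28), (8, 51), (13, 24), (18, 36)])
v19: WRITE e=62  (e history now [(3, 44), (5, 27), (14, 49), (19, 62)])
READ c @v13: history=[(11, 2), (16, 11)] -> pick v11 -> 2
v20: WRITE b=4  (b history now [(1, 2), (4, 28), (8, 51), (13, 24), (18, 36), (20, 4)])
READ a @v3: history=[(2, 12), (10, 37), (15, 8)] -> pick v2 -> 12
v21: WRITE e=26  (e history now [(3, 44), (5, 27), (14, 49), (19, 62), (21, 26)])
READ b @v6: history=[(1, 2), (4, 28), (8, 51), (13, 24), (18, 36), (20, 4)] -> pick v4 -> 28
READ b @v15: history=[(1, 2), (4, 28), (8, 51), (13, 24), (18, 36), (20, 4)] -> pick v13 -> 24
v22: WRITE b=16  (b history now [(1, 2), (4, 28), (8, 51), (13, 24), (18, 36), (20, 4), (22, 16)])
v23: WRITE d=49  (d history now [(7, 4), (23, 49)])
READ c @v14: history=[(11, 2), (16, 11)] -> pick v11 -> 2

Answer: NONE
2
2
44
12
NONE
2
12
28
24
2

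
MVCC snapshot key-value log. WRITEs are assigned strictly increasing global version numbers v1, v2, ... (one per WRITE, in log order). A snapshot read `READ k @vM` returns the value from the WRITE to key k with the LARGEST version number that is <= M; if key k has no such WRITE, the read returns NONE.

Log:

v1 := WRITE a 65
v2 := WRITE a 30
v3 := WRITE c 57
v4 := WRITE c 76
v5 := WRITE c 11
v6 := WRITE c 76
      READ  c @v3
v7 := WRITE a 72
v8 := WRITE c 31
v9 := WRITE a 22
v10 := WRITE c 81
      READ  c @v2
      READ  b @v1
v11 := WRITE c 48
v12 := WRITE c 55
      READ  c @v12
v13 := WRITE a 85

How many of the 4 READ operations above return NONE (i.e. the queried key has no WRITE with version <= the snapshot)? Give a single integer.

v1: WRITE a=65  (a history now [(1, 65)])
v2: WRITE a=30  (a history now [(1, 65), (2, 30)])
v3: WRITE c=57  (c history now [(3, 57)])
v4: WRITE c=76  (c history now [(3, 57), (4, 76)])
v5: WRITE c=11  (c history now [(3, 57), (4, 76), (5, 11)])
v6: WRITE c=76  (c history now [(3, 57), (4, 76), (5, 11), (6, 76)])
READ c @v3: history=[(3, 57), (4, 76), (5, 11), (6, 76)] -> pick v3 -> 57
v7: WRITE a=72  (a history now [(1, 65), (2, 30), (7, 72)])
v8: WRITE c=31  (c history now [(3, 57), (4, 76), (5, 11), (6, 76), (8, 31)])
v9: WRITE a=22  (a history now [(1, 65), (2, 30), (7, 72), (9, 22)])
v10: WRITE c=81  (c history now [(3, 57), (4, 76), (5, 11), (6, 76), (8, 31), (10, 81)])
READ c @v2: history=[(3, 57), (4, 76), (5, 11), (6, 76), (8, 31), (10, 81)] -> no version <= 2 -> NONE
READ b @v1: history=[] -> no version <= 1 -> NONE
v11: WRITE c=48  (c history now [(3, 57), (4, 76), (5, 11), (6, 76), (8, 31), (10, 81), (11, 48)])
v12: WRITE c=55  (c history now [(3, 57), (4, 76), (5, 11), (6, 76), (8, 31), (10, 81), (11, 48), (12, 55)])
READ c @v12: history=[(3, 57), (4, 76), (5, 11), (6, 76), (8, 31), (10, 81), (11, 48), (12, 55)] -> pick v12 -> 55
v13: WRITE a=85  (a history now [(1, 65), (2, 30), (7, 72), (9, 22), (13, 85)])
Read results in order: ['57', 'NONE', 'NONE', '55']
NONE count = 2

Answer: 2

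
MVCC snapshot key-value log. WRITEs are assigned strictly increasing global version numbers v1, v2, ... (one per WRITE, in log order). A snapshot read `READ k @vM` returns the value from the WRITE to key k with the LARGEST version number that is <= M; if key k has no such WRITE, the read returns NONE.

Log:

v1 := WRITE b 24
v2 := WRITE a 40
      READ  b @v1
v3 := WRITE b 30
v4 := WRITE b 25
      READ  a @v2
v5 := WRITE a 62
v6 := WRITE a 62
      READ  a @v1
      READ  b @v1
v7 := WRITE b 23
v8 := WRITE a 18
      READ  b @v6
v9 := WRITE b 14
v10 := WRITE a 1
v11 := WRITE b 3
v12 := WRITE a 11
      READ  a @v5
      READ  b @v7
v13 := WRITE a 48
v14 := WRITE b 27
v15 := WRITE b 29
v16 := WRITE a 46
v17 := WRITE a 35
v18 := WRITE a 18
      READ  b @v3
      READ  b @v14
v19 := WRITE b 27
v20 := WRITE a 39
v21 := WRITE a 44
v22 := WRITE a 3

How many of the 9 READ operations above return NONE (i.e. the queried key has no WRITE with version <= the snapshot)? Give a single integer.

v1: WRITE b=24  (b history now [(1, 24)])
v2: WRITE a=40  (a history now [(2, 40)])
READ b @v1: history=[(1, 24)] -> pick v1 -> 24
v3: WRITE b=30  (b history now [(1, 24), (3, 30)])
v4: WRITE b=25  (b history now [(1, 24), (3, 30), (4, 25)])
READ a @v2: history=[(2, 40)] -> pick v2 -> 40
v5: WRITE a=62  (a history now [(2, 40), (5, 62)])
v6: WRITE a=62  (a history now [(2, 40), (5, 62), (6, 62)])
READ a @v1: history=[(2, 40), (5, 62), (6, 62)] -> no version <= 1 -> NONE
READ b @v1: history=[(1, 24), (3, 30), (4, 25)] -> pick v1 -> 24
v7: WRITE b=23  (b history now [(1, 24), (3, 30), (4, 25), (7, 23)])
v8: WRITE a=18  (a history now [(2, 40), (5, 62), (6, 62), (8, 18)])
READ b @v6: history=[(1, 24), (3, 30), (4, 25), (7, 23)] -> pick v4 -> 25
v9: WRITE b=14  (b history now [(1, 24), (3, 30), (4, 25), (7, 23), (9, 14)])
v10: WRITE a=1  (a history now [(2, 40), (5, 62), (6, 62), (8, 18), (10, 1)])
v11: WRITE b=3  (b history now [(1, 24), (3, 30), (4, 25), (7, 23), (9, 14), (11, 3)])
v12: WRITE a=11  (a history now [(2, 40), (5, 62), (6, 62), (8, 18), (10, 1), (12, 11)])
READ a @v5: history=[(2, 40), (5, 62), (6, 62), (8, 18), (10, 1), (12, 11)] -> pick v5 -> 62
READ b @v7: history=[(1, 24), (3, 30), (4, 25), (7, 23), (9, 14), (11, 3)] -> pick v7 -> 23
v13: WRITE a=48  (a history now [(2, 40), (5, 62), (6, 62), (8, 18), (10, 1), (12, 11), (13, 48)])
v14: WRITE b=27  (b history now [(1, 24), (3, 30), (4, 25), (7, 23), (9, 14), (11, 3), (14, 27)])
v15: WRITE b=29  (b history now [(1, 24), (3, 30), (4, 25), (7, 23), (9, 14), (11, 3), (14, 27), (15, 29)])
v16: WRITE a=46  (a history now [(2, 40), (5, 62), (6, 62), (8, 18), (10, 1), (12, 11), (13, 48), (16, 46)])
v17: WRITE a=35  (a history now [(2, 40), (5, 62), (6, 62), (8, 18), (10, 1), (12, 11), (13, 48), (16, 46), (17, 35)])
v18: WRITE a=18  (a history now [(2, 40), (5, 62), (6, 62), (8, 18), (10, 1), (12, 11), (13, 48), (16, 46), (17, 35), (18, 18)])
READ b @v3: history=[(1, 24), (3, 30), (4, 25), (7, 23), (9, 14), (11, 3), (14, 27), (15, 29)] -> pick v3 -> 30
READ b @v14: history=[(1, 24), (3, 30), (4, 25), (7, 23), (9, 14), (11, 3), (14, 27), (15, 29)] -> pick v14 -> 27
v19: WRITE b=27  (b history now [(1, 24), (3, 30), (4, 25), (7, 23), (9, 14), (11, 3), (14, 27), (15, 29), (19, 27)])
v20: WRITE a=39  (a history now [(2, 40), (5, 62), (6, 62), (8, 18), (10, 1), (12, 11), (13, 48), (16, 46), (17, 35), (18, 18), (20, 39)])
v21: WRITE a=44  (a history now [(2, 40), (5, 62), (6, 62), (8, 18), (10, 1), (12, 11), (13, 48), (16, 46), (17, 35), (18, 18), (20, 39), (21, 44)])
v22: WRITE a=3  (a history now [(2, 40), (5, 62), (6, 62), (8, 18), (10, 1), (12, 11), (13, 48), (16, 46), (17, 35), (18, 18), (20, 39), (21, 44), (22, 3)])
Read results in order: ['24', '40', 'NONE', '24', '25', '62', '23', '30', '27']
NONE count = 1

Answer: 1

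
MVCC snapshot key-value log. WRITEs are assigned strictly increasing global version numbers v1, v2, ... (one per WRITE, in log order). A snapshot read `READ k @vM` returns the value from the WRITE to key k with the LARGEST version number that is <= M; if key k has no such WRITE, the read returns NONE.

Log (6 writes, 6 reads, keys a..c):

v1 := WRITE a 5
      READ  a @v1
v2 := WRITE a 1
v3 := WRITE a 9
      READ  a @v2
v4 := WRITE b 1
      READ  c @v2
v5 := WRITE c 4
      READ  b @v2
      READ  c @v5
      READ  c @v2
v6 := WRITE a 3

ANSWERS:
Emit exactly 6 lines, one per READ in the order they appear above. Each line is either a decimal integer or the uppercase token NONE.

v1: WRITE a=5  (a history now [(1, 5)])
READ a @v1: history=[(1, 5)] -> pick v1 -> 5
v2: WRITE a=1  (a history now [(1, 5), (2, 1)])
v3: WRITE a=9  (a history now [(1, 5), (2, 1), (3, 9)])
READ a @v2: history=[(1, 5), (2, 1), (3, 9)] -> pick v2 -> 1
v4: WRITE b=1  (b history now [(4, 1)])
READ c @v2: history=[] -> no version <= 2 -> NONE
v5: WRITE c=4  (c history now [(5, 4)])
READ b @v2: history=[(4, 1)] -> no version <= 2 -> NONE
READ c @v5: history=[(5, 4)] -> pick v5 -> 4
READ c @v2: history=[(5, 4)] -> no version <= 2 -> NONE
v6: WRITE a=3  (a history now [(1, 5), (2, 1), (3, 9), (6, 3)])

Answer: 5
1
NONE
NONE
4
NONE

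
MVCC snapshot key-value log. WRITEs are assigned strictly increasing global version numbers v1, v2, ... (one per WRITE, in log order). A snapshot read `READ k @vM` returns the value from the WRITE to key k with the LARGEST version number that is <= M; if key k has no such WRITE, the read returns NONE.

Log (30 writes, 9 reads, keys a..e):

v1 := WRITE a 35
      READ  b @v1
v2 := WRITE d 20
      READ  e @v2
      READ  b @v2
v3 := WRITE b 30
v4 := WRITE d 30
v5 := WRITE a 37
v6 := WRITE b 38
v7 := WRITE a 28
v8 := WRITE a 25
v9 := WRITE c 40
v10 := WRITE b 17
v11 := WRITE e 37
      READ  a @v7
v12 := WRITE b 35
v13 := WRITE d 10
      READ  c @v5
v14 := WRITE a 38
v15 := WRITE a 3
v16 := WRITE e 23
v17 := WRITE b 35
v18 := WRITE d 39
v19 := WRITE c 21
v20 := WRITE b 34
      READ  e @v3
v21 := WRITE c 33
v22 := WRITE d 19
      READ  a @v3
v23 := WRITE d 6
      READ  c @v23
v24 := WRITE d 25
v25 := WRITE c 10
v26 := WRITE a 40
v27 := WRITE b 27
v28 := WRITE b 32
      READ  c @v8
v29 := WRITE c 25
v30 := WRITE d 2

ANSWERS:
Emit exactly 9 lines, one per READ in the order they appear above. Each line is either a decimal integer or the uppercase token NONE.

Answer: NONE
NONE
NONE
28
NONE
NONE
35
33
NONE

Derivation:
v1: WRITE a=35  (a history now [(1, 35)])
READ b @v1: history=[] -> no version <= 1 -> NONE
v2: WRITE d=20  (d history now [(2, 20)])
READ e @v2: history=[] -> no version <= 2 -> NONE
READ b @v2: history=[] -> no version <= 2 -> NONE
v3: WRITE b=30  (b history now [(3, 30)])
v4: WRITE d=30  (d history now [(2, 20), (4, 30)])
v5: WRITE a=37  (a history now [(1, 35), (5, 37)])
v6: WRITE b=38  (b history now [(3, 30), (6, 38)])
v7: WRITE a=28  (a history now [(1, 35), (5, 37), (7, 28)])
v8: WRITE a=25  (a history now [(1, 35), (5, 37), (7, 28), (8, 25)])
v9: WRITE c=40  (c history now [(9, 40)])
v10: WRITE b=17  (b history now [(3, 30), (6, 38), (10, 17)])
v11: WRITE e=37  (e history now [(11, 37)])
READ a @v7: history=[(1, 35), (5, 37), (7, 28), (8, 25)] -> pick v7 -> 28
v12: WRITE b=35  (b history now [(3, 30), (6, 38), (10, 17), (12, 35)])
v13: WRITE d=10  (d history now [(2, 20), (4, 30), (13, 10)])
READ c @v5: history=[(9, 40)] -> no version <= 5 -> NONE
v14: WRITE a=38  (a history now [(1, 35), (5, 37), (7, 28), (8, 25), (14, 38)])
v15: WRITE a=3  (a history now [(1, 35), (5, 37), (7, 28), (8, 25), (14, 38), (15, 3)])
v16: WRITE e=23  (e history now [(11, 37), (16, 23)])
v17: WRITE b=35  (b history now [(3, 30), (6, 38), (10, 17), (12, 35), (17, 35)])
v18: WRITE d=39  (d history now [(2, 20), (4, 30), (13, 10), (18, 39)])
v19: WRITE c=21  (c history now [(9, 40), (19, 21)])
v20: WRITE b=34  (b history now [(3, 30), (6, 38), (10, 17), (12, 35), (17, 35), (20, 34)])
READ e @v3: history=[(11, 37), (16, 23)] -> no version <= 3 -> NONE
v21: WRITE c=33  (c history now [(9, 40), (19, 21), (21, 33)])
v22: WRITE d=19  (d history now [(2, 20), (4, 30), (13, 10), (18, 39), (22, 19)])
READ a @v3: history=[(1, 35), (5, 37), (7, 28), (8, 25), (14, 38), (15, 3)] -> pick v1 -> 35
v23: WRITE d=6  (d history now [(2, 20), (4, 30), (13, 10), (18, 39), (22, 19), (23, 6)])
READ c @v23: history=[(9, 40), (19, 21), (21, 33)] -> pick v21 -> 33
v24: WRITE d=25  (d history now [(2, 20), (4, 30), (13, 10), (18, 39), (22, 19), (23, 6), (24, 25)])
v25: WRITE c=10  (c history now [(9, 40), (19, 21), (21, 33), (25, 10)])
v26: WRITE a=40  (a history now [(1, 35), (5, 37), (7, 28), (8, 25), (14, 38), (15, 3), (26, 40)])
v27: WRITE b=27  (b history now [(3, 30), (6, 38), (10, 17), (12, 35), (17, 35), (20, 34), (27, 27)])
v28: WRITE b=32  (b history now [(3, 30), (6, 38), (10, 17), (12, 35), (17, 35), (20, 34), (27, 27), (28, 32)])
READ c @v8: history=[(9, 40), (19, 21), (21, 33), (25, 10)] -> no version <= 8 -> NONE
v29: WRITE c=25  (c history now [(9, 40), (19, 21), (21, 33), (25, 10), (29, 25)])
v30: WRITE d=2  (d history now [(2, 20), (4, 30), (13, 10), (18, 39), (22, 19), (23, 6), (24, 25), (30, 2)])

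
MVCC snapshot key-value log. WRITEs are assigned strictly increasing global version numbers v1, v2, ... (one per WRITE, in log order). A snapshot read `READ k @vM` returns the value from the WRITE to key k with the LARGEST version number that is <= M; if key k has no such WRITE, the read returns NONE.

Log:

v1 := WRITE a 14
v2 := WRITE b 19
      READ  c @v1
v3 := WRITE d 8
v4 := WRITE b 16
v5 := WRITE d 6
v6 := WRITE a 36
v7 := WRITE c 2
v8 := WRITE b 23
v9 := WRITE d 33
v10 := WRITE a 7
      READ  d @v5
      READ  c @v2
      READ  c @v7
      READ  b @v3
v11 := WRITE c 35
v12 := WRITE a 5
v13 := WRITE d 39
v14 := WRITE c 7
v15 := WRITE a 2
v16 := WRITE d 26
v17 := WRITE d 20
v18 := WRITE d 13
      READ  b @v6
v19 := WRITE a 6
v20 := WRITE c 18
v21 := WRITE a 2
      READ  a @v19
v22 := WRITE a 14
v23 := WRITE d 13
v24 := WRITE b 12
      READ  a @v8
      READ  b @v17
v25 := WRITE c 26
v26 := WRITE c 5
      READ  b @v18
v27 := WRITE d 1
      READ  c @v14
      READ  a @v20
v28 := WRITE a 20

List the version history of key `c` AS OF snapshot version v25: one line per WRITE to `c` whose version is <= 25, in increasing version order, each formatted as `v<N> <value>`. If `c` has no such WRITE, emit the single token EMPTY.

Answer: v7 2
v11 35
v14 7
v20 18
v25 26

Derivation:
Scan writes for key=c with version <= 25:
  v1 WRITE a 14 -> skip
  v2 WRITE b 19 -> skip
  v3 WRITE d 8 -> skip
  v4 WRITE b 16 -> skip
  v5 WRITE d 6 -> skip
  v6 WRITE a 36 -> skip
  v7 WRITE c 2 -> keep
  v8 WRITE b 23 -> skip
  v9 WRITE d 33 -> skip
  v10 WRITE a 7 -> skip
  v11 WRITE c 35 -> keep
  v12 WRITE a 5 -> skip
  v13 WRITE d 39 -> skip
  v14 WRITE c 7 -> keep
  v15 WRITE a 2 -> skip
  v16 WRITE d 26 -> skip
  v17 WRITE d 20 -> skip
  v18 WRITE d 13 -> skip
  v19 WRITE a 6 -> skip
  v20 WRITE c 18 -> keep
  v21 WRITE a 2 -> skip
  v22 WRITE a 14 -> skip
  v23 WRITE d 13 -> skip
  v24 WRITE b 12 -> skip
  v25 WRITE c 26 -> keep
  v26 WRITE c 5 -> drop (> snap)
  v27 WRITE d 1 -> skip
  v28 WRITE a 20 -> skip
Collected: [(7, 2), (11, 35), (14, 7), (20, 18), (25, 26)]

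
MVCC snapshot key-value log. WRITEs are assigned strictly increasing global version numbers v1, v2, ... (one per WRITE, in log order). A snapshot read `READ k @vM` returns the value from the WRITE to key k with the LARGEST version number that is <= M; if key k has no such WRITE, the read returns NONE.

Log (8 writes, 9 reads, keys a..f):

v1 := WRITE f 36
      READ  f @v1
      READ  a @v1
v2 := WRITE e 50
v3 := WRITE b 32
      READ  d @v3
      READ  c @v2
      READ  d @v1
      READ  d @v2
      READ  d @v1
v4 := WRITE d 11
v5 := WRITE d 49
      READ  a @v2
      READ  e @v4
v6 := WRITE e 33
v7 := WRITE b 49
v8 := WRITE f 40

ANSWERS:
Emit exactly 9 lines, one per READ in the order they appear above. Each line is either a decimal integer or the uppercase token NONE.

v1: WRITE f=36  (f history now [(1, 36)])
READ f @v1: history=[(1, 36)] -> pick v1 -> 36
READ a @v1: history=[] -> no version <= 1 -> NONE
v2: WRITE e=50  (e history now [(2, 50)])
v3: WRITE b=32  (b history now [(3, 32)])
READ d @v3: history=[] -> no version <= 3 -> NONE
READ c @v2: history=[] -> no version <= 2 -> NONE
READ d @v1: history=[] -> no version <= 1 -> NONE
READ d @v2: history=[] -> no version <= 2 -> NONE
READ d @v1: history=[] -> no version <= 1 -> NONE
v4: WRITE d=11  (d history now [(4, 11)])
v5: WRITE d=49  (d history now [(4, 11), (5, 49)])
READ a @v2: history=[] -> no version <= 2 -> NONE
READ e @v4: history=[(2, 50)] -> pick v2 -> 50
v6: WRITE e=33  (e history now [(2, 50), (6, 33)])
v7: WRITE b=49  (b history now [(3, 32), (7, 49)])
v8: WRITE f=40  (f history now [(1, 36), (8, 40)])

Answer: 36
NONE
NONE
NONE
NONE
NONE
NONE
NONE
50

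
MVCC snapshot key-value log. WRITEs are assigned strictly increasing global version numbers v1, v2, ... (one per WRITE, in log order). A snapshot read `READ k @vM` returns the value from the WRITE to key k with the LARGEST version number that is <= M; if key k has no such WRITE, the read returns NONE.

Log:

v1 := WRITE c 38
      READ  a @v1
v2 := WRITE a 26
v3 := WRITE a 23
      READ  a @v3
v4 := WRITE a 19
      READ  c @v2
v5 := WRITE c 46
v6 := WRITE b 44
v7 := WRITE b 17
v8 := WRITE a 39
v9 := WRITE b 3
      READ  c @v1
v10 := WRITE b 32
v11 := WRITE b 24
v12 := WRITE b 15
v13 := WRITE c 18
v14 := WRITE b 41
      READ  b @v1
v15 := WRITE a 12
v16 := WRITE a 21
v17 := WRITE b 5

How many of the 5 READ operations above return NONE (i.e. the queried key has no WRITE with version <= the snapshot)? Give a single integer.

Answer: 2

Derivation:
v1: WRITE c=38  (c history now [(1, 38)])
READ a @v1: history=[] -> no version <= 1 -> NONE
v2: WRITE a=26  (a history now [(2, 26)])
v3: WRITE a=23  (a history now [(2, 26), (3, 23)])
READ a @v3: history=[(2, 26), (3, 23)] -> pick v3 -> 23
v4: WRITE a=19  (a history now [(2, 26), (3, 23), (4, 19)])
READ c @v2: history=[(1, 38)] -> pick v1 -> 38
v5: WRITE c=46  (c history now [(1, 38), (5, 46)])
v6: WRITE b=44  (b history now [(6, 44)])
v7: WRITE b=17  (b history now [(6, 44), (7, 17)])
v8: WRITE a=39  (a history now [(2, 26), (3, 23), (4, 19), (8, 39)])
v9: WRITE b=3  (b history now [(6, 44), (7, 17), (9, 3)])
READ c @v1: history=[(1, 38), (5, 46)] -> pick v1 -> 38
v10: WRITE b=32  (b history now [(6, 44), (7, 17), (9, 3), (10, 32)])
v11: WRITE b=24  (b history now [(6, 44), (7, 17), (9, 3), (10, 32), (11, 24)])
v12: WRITE b=15  (b history now [(6, 44), (7, 17), (9, 3), (10, 32), (11, 24), (12, 15)])
v13: WRITE c=18  (c history now [(1, 38), (5, 46), (13, 18)])
v14: WRITE b=41  (b history now [(6, 44), (7, 17), (9, 3), (10, 32), (11, 24), (12, 15), (14, 41)])
READ b @v1: history=[(6, 44), (7, 17), (9, 3), (10, 32), (11, 24), (12, 15), (14, 41)] -> no version <= 1 -> NONE
v15: WRITE a=12  (a history now [(2, 26), (3, 23), (4, 19), (8, 39), (15, 12)])
v16: WRITE a=21  (a history now [(2, 26), (3, 23), (4, 19), (8, 39), (15, 12), (16, 21)])
v17: WRITE b=5  (b history now [(6, 44), (7, 17), (9, 3), (10, 32), (11, 24), (12, 15), (14, 41), (17, 5)])
Read results in order: ['NONE', '23', '38', '38', 'NONE']
NONE count = 2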